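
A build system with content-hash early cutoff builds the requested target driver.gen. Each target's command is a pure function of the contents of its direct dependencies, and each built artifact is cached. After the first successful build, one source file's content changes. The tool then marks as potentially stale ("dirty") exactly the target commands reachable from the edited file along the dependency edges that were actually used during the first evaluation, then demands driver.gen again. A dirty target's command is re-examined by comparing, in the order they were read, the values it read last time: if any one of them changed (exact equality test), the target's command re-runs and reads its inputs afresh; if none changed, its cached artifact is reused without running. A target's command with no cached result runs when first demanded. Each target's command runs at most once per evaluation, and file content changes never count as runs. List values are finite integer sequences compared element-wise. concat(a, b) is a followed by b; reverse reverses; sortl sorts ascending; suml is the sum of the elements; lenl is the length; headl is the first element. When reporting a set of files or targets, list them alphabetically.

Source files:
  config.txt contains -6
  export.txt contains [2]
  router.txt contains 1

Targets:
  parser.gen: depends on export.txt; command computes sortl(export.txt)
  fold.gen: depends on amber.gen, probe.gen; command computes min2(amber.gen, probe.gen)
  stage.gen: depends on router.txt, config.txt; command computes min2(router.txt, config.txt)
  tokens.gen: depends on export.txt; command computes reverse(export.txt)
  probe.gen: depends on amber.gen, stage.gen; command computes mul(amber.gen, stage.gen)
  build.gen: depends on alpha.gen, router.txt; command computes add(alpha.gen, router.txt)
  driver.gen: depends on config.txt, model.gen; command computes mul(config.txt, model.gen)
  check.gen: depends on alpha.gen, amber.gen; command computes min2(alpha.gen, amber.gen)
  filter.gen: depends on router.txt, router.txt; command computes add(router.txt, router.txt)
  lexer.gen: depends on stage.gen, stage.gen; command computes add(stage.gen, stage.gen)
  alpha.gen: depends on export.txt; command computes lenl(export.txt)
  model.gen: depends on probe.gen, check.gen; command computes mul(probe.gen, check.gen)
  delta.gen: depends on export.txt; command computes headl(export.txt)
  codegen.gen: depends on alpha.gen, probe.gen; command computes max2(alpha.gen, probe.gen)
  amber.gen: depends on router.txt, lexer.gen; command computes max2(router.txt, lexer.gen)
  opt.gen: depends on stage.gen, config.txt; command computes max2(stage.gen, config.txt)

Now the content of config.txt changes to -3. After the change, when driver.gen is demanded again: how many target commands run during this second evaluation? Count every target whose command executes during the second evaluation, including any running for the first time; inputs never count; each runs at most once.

First evaluation (everything demanded from the output):
  alpha.gen = lenl([2]) = 1
  stage.gen = min2(1, -6) = -6
  lexer.gen = add(-6, -6) = -12
  amber.gen = max2(1, -12) = 1
  check.gen = min2(1, 1) = 1
  probe.gen = mul(1, -6) = -6
  model.gen = mul(-6, 1) = -6
  driver.gen = mul(-6, -6) = 36

Propagation after the edit:
  stage.gen: runs — config.txt -6->-3; result -3.
  lexer.gen: runs — stage.gen -6->-3; stage.gen -6->-3; result -6.
  amber.gen: runs — lexer.gen -12->-6; result 1 (same value as before).
  check.gen: checked — values it read are unchanged (alpha.gen unchanged, amber.gen unchanged); reused cached 1 without running.
  probe.gen: runs — stage.gen -6->-3; result -3.
  model.gen: runs — probe.gen -6->-3; result -3.
  driver.gen: runs — config.txt -6->-3; model.gen -6->-3; result 9.

Key observation: the cutoff stops propagation at check.gen — its inputs' values are unchanged, so it reuses its cache.

Target commands that run: amber.gen, driver.gen, lexer.gen, model.gen, probe.gen, stage.gen — 6 in total.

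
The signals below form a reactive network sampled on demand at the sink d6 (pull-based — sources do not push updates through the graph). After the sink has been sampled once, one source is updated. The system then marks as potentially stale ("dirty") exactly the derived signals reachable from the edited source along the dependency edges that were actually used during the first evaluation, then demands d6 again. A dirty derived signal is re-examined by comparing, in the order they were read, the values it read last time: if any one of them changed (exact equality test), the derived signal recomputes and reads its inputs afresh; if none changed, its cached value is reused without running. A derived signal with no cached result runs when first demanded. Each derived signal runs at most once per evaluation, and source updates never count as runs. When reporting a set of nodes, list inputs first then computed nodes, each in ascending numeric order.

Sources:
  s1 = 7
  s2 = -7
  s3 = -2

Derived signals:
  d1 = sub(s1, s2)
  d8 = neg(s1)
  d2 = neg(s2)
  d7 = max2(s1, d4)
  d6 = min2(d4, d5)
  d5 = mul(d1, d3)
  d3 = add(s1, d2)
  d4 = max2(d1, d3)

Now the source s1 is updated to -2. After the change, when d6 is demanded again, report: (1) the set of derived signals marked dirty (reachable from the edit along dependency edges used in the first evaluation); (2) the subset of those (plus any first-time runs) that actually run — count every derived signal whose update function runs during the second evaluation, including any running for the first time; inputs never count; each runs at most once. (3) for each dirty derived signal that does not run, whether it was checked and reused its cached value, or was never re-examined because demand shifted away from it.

Dirty set: d1, d3, d4, d5, d6.
Run set: d1, d3, d4, d5, d6 (5 run).
All dirty derived signals ended up running.

Initial pass — values computed on the first demand:
  d1 = sub(7, -7) = 14
  d2 = neg(-7) = 7
  d3 = add(7, 7) = 14
  d4 = max2(14, 14) = 14
  d5 = mul(14, 14) = 196
  d6 = min2(14, 196) = 14

Second demand — change propagation:
  d1: re-runs because s1 7->-2; new result 5.
  d3: re-runs because s1 7->-2; new result 5.
  d4: re-runs because d1 14->5; d3 14->5; new result 5.
  d5: re-runs because d1 14->5; d3 14->5; new result 25.
  d6: re-runs because d4 14->5; d5 196->25; new result 5.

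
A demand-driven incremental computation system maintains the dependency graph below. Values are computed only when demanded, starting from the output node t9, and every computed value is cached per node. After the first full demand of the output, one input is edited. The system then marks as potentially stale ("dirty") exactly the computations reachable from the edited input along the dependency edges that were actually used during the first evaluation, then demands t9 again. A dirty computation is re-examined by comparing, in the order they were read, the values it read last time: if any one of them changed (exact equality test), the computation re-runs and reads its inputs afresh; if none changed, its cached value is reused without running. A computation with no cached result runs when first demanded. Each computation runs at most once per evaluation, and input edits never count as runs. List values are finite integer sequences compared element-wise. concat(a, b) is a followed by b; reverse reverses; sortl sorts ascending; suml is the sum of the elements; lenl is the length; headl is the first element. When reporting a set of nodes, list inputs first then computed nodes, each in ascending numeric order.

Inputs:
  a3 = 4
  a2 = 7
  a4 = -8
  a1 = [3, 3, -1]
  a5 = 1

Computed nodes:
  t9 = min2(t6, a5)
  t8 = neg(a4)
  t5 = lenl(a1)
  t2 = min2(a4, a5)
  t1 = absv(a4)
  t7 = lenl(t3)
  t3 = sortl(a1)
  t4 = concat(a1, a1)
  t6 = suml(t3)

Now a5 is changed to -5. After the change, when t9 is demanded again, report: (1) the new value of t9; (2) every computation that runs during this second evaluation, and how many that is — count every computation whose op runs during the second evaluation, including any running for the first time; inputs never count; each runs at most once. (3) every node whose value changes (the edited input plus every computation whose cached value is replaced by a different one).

New value of t9: -5.
Computations that run: t9 — 1 in total.
Values that change: a5, t9.

First evaluation (everything demanded from the output):
  t3 = sortl([3, 3, -1]) = [-1, 3, 3]
  t6 = suml([-1, 3, 3]) = 5
  t9 = min2(5, 1) = 1

Propagation after the edit:
  t9: runs — a5 1->-5; result -5.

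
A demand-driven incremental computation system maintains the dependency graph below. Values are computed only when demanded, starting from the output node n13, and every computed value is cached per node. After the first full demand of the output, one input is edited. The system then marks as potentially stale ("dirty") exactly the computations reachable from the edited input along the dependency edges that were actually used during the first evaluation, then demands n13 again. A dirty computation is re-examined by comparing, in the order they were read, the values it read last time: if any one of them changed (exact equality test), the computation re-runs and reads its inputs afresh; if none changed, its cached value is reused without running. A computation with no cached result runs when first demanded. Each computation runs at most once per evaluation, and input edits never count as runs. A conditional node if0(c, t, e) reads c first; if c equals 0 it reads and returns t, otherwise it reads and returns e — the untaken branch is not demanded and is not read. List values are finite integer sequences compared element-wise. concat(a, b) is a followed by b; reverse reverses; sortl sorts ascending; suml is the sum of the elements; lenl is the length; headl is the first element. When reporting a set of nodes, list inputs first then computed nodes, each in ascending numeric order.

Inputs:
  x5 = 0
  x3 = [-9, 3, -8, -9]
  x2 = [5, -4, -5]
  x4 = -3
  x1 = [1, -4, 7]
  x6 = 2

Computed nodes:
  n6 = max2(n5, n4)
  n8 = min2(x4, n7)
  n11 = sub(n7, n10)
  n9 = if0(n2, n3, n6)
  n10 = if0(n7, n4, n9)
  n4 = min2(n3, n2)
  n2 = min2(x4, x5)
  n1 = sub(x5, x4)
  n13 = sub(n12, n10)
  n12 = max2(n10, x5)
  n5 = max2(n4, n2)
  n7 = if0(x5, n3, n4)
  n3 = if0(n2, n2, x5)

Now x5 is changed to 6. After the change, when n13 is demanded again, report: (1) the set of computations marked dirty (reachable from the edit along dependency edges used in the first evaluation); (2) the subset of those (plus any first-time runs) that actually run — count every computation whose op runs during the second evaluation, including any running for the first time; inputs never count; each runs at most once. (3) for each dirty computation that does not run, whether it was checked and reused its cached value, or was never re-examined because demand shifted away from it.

First evaluation (everything demanded from the output):
  n2 = min2(-3, 0) = -3
  n3 = if0(n2=-3 -> else branch x5) = 0
  n4 = min2(0, -3) = -3
  n7 = if0(x5=0 -> then branch n3) = 0
  n10 = if0(n7=0 -> then branch n4) = -3
  n12 = max2(-3, 0) = 0
  n13 = sub(0, -3) = 3

Propagation after the edit:
  n2: runs — x5 0->6; result -3 (same value as before).
  n3: runs — x5 0->6; result 6.
  n4: runs — n3 0->6; result -3 (same value as before).
  n5: demanded for the first time — runs, produces -3.
  n6: demanded for the first time — runs, produces -3.
  n7: runs — x5 0->6; n3 0->6; result -3.
  n9: demanded for the first time — runs, produces -3.
  n10: runs — n7 0->-3; result -3 (same value as before).
  n12: runs — x5 0->6; result 6.
  n13: runs — n12 0->6; result 9.

Key observation: a condition flipped, so demand reaches new nodes — n5, n6, n9 run for the first time.

Marked dirty: n2, n3, n4, n7, n10, n12, n13.
Computations that run: n2, n3, n4, n5, n6, n7, n9, n10, n12, n13 — 10 in total.
Every dirty computation ran.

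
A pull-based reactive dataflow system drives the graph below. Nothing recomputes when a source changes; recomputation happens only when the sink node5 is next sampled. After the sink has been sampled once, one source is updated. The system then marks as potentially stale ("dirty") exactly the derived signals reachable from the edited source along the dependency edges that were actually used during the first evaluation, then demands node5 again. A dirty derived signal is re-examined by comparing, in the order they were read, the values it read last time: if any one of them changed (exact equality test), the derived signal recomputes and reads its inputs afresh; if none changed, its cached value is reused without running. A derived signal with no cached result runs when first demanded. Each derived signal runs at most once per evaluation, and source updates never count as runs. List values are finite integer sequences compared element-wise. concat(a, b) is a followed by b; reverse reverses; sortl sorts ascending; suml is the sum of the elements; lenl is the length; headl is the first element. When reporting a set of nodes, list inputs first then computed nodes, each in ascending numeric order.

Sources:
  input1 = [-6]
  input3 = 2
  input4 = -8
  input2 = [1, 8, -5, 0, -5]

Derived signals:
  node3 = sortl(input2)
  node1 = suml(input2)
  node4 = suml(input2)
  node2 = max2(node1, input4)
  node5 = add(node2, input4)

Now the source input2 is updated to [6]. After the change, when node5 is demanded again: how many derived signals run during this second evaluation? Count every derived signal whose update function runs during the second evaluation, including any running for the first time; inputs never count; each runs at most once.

Derived signals that run: node1, node2, node5 — 3 in total.

First evaluation (everything demanded from the output):
  node1 = suml([1, 8, -5, 0, -5]) = -1
  node2 = max2(-1, -8) = -1
  node5 = add(-1, -8) = -9

Propagation after the edit:
  node1: runs — input2 [1, 8, -5, 0, -5]->[6]; result 6.
  node2: runs — node1 -1->6; result 6.
  node5: runs — node2 -1->6; result -2.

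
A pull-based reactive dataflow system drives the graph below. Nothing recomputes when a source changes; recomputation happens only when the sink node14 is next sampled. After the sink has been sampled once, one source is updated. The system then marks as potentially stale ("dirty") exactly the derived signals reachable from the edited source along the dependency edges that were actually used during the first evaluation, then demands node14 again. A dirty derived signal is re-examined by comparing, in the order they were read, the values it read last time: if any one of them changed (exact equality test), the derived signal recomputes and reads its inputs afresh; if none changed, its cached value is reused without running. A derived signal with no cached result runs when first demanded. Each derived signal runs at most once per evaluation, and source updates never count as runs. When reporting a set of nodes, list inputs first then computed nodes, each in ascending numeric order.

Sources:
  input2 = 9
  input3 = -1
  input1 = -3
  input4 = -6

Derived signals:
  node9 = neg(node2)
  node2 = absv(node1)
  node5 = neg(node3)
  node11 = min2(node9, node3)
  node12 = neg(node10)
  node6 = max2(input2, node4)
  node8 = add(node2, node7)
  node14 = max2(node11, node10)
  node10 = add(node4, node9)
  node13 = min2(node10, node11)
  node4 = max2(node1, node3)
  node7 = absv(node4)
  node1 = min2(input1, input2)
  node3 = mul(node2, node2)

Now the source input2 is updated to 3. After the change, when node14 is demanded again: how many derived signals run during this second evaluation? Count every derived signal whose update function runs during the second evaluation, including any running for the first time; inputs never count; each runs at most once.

Derived signals that run: node1 — 1 in total.
Key observation: the change is absorbed at node1 — it re-runs but produces the same value, and the output's value is unchanged.

First evaluation (everything demanded from the output):
  node1 = min2(-3, 9) = -3
  node2 = absv(-3) = 3
  node3 = mul(3, 3) = 9
  node4 = max2(-3, 9) = 9
  node9 = neg(3) = -3
  node10 = add(9, -3) = 6
  node11 = min2(-3, 9) = -3
  node14 = max2(-3, 6) = 6

Propagation after the edit:
  node1: runs — input2 9->3; result -3 (same value as before).
  node2: checked — values it read are unchanged (node1 unchanged); reused cached 3 without running.
  node3: checked — values it read are unchanged (node2 unchanged, node2 unchanged); reused cached 9 without running.
  node4: checked — values it read are unchanged (node1 unchanged, node3 unchanged); reused cached 9 without running.
  node9: checked — values it read are unchanged (node2 unchanged); reused cached -3 without running.
  node10: checked — values it read are unchanged (node4 unchanged, node9 unchanged); reused cached 6 without running.
  node11: checked — values it read are unchanged (node9 unchanged, node3 unchanged); reused cached -3 without running.
  node14: checked — values it read are unchanged (node11 unchanged, node10 unchanged); reused cached 6 without running.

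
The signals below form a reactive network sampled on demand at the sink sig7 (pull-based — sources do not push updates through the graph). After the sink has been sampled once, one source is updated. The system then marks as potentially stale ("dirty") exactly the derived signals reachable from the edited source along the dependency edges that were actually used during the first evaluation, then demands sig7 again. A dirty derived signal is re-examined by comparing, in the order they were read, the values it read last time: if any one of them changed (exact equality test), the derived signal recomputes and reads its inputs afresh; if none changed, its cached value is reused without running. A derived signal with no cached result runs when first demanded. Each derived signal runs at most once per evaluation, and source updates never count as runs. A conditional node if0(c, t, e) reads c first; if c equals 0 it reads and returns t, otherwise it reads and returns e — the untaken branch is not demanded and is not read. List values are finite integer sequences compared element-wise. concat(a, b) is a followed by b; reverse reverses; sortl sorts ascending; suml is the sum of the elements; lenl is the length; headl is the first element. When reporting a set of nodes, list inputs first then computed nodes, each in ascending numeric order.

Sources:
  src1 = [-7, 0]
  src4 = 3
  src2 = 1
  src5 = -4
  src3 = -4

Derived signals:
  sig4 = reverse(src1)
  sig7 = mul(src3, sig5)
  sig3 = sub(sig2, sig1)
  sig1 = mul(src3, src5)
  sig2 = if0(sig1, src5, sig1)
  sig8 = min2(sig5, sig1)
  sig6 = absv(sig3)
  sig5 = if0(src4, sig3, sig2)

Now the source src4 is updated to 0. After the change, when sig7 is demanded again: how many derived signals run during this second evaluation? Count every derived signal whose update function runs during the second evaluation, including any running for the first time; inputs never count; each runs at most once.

Run set: sig3, sig5, sig7 (3 run).
The important point: the flipped condition pulls in fresh nodes; sig3 runs for the first time.

Initial pass — values computed on the first demand:
  sig1 = mul(-4, -4) = 16
  sig2 = if0(sig1=16 -> else branch sig1) = 16
  sig5 = if0(src4=3 -> else branch sig2) = 16
  sig7 = mul(-4, 16) = -64

Second demand — change propagation:
  sig3: newly demanded (no cache) — executes and yields 0.
  sig5: re-runs because src4 3->0; new result 0.
  sig7: re-runs because sig5 16->0; new result 0.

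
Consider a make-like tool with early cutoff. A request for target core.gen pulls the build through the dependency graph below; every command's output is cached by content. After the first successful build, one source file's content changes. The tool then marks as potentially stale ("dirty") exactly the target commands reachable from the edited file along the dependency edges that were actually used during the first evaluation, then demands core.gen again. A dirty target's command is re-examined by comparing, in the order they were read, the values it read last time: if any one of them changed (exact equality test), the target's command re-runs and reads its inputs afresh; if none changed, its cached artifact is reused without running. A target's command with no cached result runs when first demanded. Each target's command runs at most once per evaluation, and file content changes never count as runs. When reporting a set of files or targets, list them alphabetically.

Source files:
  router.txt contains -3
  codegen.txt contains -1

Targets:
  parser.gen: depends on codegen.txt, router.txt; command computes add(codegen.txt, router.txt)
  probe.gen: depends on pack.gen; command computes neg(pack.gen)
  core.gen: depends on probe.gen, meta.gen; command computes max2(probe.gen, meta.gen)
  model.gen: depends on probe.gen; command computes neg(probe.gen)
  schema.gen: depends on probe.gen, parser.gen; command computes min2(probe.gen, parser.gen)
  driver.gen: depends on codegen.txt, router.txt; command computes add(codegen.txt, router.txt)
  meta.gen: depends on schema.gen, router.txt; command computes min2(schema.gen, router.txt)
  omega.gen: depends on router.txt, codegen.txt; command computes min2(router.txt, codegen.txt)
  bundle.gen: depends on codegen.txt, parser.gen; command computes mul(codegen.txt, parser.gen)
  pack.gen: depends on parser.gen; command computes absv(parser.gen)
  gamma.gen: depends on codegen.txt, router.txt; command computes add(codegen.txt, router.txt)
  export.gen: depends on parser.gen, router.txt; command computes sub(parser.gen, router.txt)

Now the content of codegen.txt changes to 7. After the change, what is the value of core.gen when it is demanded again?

First demand of the output computes:
  parser.gen = add(-1, -3) = -4
  pack.gen = absv(-4) = 4
  probe.gen = neg(4) = -4
  schema.gen = min2(-4, -4) = -4
  meta.gen = min2(-4, -3) = -4
  core.gen = max2(-4, -4) = -4

After the edit, cleaning proceeds:
  parser.gen: a read changed (codegen.txt -1->7) — executes, giving 4.
  pack.gen: a read changed (parser.gen -4->4) — executes, giving 4 — identical to its old value.
  probe.gen: dirty, but its reads are unchanged (pack.gen unchanged); cached -4 stands.
  schema.gen: a read changed (parser.gen -4->4) — executes, giving -4 — identical to its old value.
  meta.gen: dirty, but its reads are unchanged (schema.gen unchanged, router.txt unchanged); cached -4 stands.
  core.gen: dirty, but its reads are unchanged (probe.gen unchanged, meta.gen unchanged); cached -4 stands.

Note where the cutoff bites: probe.gen is checked, finds nothing changed, and keeps its cache.

Demanding core.gen again yields -4.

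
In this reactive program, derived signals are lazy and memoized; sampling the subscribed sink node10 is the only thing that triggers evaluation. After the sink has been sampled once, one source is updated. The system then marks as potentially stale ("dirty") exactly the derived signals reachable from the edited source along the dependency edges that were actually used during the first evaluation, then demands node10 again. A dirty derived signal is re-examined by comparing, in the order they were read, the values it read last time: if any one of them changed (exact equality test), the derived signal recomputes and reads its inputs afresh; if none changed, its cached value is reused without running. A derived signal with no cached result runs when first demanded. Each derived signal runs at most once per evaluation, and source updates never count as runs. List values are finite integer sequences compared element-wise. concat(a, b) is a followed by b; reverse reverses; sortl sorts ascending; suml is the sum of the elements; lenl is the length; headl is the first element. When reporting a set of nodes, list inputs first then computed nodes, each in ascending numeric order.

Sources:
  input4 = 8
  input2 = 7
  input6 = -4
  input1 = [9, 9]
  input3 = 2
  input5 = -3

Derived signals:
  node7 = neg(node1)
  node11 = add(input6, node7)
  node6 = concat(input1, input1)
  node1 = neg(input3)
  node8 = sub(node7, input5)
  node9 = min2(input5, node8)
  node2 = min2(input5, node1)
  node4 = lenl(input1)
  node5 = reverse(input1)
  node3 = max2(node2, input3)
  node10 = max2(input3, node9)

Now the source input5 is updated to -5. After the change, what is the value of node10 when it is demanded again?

First demand of the output computes:
  node1 = neg(2) = -2
  node7 = neg(-2) = 2
  node8 = sub(2, -3) = 5
  node9 = min2(-3, 5) = -3
  node10 = max2(2, -3) = 2

After the edit, cleaning proceeds:
  node8: a read changed (input5 -3->-5) — executes, giving 7.
  node9: a read changed (input5 -3->-5; node8 5->7) — executes, giving -5.
  node10: a read changed (node9 -3->-5) — executes, giving 2 — identical to its old value.

Demanding node10 again yields 2.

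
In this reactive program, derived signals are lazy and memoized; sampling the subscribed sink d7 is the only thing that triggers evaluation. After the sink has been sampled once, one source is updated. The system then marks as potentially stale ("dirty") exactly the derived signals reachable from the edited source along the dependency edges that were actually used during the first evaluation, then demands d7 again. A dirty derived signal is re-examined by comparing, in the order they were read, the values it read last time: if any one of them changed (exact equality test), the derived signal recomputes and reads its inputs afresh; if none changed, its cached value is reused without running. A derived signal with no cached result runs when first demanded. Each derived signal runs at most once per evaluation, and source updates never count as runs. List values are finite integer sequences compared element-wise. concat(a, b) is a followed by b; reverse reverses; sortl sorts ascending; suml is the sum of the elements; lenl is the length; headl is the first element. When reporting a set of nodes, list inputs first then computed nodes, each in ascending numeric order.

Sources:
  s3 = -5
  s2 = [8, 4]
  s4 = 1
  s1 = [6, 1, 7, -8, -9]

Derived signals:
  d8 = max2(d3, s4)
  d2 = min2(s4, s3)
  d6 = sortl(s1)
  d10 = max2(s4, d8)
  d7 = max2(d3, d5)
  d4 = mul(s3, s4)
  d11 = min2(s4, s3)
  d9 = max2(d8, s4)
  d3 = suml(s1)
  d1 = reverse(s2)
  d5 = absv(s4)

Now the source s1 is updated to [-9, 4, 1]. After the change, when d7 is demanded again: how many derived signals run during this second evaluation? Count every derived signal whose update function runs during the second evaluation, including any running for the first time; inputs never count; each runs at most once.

2 derived signals run: d3, d7.

First demand of the output computes:
  d3 = suml([6, 1, 7, -8, -9]) = -3
  d5 = absv(1) = 1
  d7 = max2(-3, 1) = 1

After the edit, cleaning proceeds:
  d3: a read changed (s1 [6, 1, 7, -8, -9]->[-9, 4, 1]) — executes, giving -4.
  d7: a read changed (d3 -3->-4) — executes, giving 1 — identical to its old value.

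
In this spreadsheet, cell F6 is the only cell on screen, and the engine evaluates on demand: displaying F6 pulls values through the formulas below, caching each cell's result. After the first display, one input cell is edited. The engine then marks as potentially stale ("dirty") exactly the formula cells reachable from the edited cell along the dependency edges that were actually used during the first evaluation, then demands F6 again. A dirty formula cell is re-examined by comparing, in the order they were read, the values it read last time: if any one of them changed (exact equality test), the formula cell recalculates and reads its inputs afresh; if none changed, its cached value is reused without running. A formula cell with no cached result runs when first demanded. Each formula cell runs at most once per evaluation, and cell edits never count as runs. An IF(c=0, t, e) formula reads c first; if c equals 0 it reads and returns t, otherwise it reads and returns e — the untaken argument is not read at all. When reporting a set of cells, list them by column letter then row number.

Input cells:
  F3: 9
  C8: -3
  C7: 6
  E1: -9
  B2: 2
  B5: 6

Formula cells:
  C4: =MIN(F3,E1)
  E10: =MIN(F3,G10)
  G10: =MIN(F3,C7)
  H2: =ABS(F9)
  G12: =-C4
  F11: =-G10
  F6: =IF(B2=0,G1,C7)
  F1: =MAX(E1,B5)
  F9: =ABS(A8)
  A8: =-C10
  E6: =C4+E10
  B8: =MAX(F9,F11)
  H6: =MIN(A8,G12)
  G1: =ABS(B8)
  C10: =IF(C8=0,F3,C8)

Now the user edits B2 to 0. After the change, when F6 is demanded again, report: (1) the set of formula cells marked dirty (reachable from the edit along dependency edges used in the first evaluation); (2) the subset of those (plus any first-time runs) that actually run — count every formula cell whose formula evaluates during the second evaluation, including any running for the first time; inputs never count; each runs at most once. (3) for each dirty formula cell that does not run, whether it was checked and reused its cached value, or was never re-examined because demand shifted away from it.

Dirty set: F6.
Run set: A8, B8, C10, F6, F9, F11, G1, G10 (8 run).
All dirty formula cells ended up running.
The important point: the flipped condition pulls in fresh nodes; A8, B8, C10, F9, F11, G1, G10 run for the first time.

Initial pass — values computed on the first demand:
  F6 = IF(B2=0: B2=2 -> else branch C7) = 6

Second demand — change propagation:
  C10: newly demanded (no cache) — executes and yields -3.
  A8: newly demanded (no cache) — executes and yields 3.
  F9: newly demanded (no cache) — executes and yields 3.
  G10: newly demanded (no cache) — executes and yields 6.
  F11: newly demanded (no cache) — executes and yields -6.
  B8: newly demanded (no cache) — executes and yields 3.
  G1: newly demanded (no cache) — executes and yields 3.
  F6: re-runs because B2 2->0; new result 3.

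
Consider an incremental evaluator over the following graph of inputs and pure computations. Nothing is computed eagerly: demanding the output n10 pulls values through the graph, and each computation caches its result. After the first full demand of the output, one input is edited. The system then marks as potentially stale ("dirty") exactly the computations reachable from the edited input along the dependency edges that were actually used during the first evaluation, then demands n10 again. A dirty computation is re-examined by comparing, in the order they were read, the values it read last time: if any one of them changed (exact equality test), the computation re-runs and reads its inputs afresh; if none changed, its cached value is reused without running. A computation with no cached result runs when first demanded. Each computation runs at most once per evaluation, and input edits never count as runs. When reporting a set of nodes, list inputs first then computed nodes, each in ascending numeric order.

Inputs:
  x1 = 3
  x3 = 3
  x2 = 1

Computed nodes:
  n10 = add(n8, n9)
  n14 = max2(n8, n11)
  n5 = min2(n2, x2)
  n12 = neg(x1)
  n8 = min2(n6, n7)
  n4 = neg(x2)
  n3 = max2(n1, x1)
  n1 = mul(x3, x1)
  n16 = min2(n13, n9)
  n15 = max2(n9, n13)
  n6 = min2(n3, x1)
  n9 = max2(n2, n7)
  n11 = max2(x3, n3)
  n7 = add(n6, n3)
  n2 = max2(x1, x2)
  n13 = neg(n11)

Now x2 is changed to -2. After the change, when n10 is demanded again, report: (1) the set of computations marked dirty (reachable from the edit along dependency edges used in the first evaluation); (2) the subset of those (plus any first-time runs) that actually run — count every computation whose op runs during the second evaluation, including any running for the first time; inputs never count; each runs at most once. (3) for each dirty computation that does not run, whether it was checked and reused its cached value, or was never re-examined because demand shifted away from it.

Initial pass — values computed on the first demand:
  n1 = mul(3, 3) = 9
  n2 = max2(3, 1) = 3
  n3 = max2(9, 3) = 9
  n6 = min2(9, 3) = 3
  n7 = add(3, 9) = 12
  n8 = min2(3, 12) = 3
  n9 = max2(3, 12) = 12
  n10 = add(3, 12) = 15

Second demand — change propagation:
  n2: re-runs because x2 1->-2; new result 3 (unchanged).
  n9: re-examined; everything it read last time is the same (n2 unchanged, n7 unchanged) — cache 12 kept, no run.
  n10: re-examined; everything it read last time is the same (n8 unchanged, n9 unchanged) — cache 15 kept, no run.

The important point: n2 recomputes to an identical value, and the output ends up unchanged.

Dirty set: n2, n9, n10.
Run set: n2 (1 run).
Re-examined without running (cache reused): n9, n10.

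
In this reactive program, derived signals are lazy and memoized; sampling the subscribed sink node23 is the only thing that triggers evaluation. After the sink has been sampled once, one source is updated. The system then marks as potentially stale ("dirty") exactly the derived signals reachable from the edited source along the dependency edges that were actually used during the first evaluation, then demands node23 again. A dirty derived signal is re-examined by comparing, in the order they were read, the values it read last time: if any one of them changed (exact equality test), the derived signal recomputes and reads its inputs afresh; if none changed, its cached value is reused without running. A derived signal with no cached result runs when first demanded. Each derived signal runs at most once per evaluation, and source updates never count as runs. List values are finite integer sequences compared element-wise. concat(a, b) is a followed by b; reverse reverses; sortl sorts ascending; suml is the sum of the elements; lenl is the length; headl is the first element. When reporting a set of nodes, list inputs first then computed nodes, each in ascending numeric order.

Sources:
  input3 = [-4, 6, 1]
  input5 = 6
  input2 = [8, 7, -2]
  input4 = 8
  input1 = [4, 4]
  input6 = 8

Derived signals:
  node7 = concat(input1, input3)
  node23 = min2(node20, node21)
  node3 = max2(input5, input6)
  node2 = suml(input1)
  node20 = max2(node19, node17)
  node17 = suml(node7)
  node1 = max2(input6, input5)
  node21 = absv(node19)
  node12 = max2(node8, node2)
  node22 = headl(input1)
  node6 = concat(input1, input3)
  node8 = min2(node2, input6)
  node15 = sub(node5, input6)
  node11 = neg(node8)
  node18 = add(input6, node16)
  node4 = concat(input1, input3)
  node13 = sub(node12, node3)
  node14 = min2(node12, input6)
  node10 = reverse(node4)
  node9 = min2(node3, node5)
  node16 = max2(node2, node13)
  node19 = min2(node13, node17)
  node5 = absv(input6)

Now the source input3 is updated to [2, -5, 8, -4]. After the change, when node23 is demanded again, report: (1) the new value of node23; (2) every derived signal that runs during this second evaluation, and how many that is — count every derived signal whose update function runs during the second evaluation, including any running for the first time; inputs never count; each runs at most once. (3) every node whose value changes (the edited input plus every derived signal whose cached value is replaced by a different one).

Demanding node23 again yields 0.
5 derived signals run: node7, node17, node19, node20, node23.
The nodes whose values change: input3, node7, node17, node20.
Note where the cutoff bites: node21 is checked, finds nothing changed, and keeps its cache.

First demand of the output computes:
  node2 = suml([4, 4]) = 8
  node3 = max2(6, 8) = 8
  node7 = concat([4, 4], [-4, 6, 1]) = [4, 4, -4, 6, 1]
  node8 = min2(8, 8) = 8
  node12 = max2(8, 8) = 8
  node13 = sub(8, 8) = 0
  node17 = suml([4, 4, -4, 6, 1]) = 11
  node19 = min2(0, 11) = 0
  node20 = max2(0, 11) = 11
  node21 = absv(0) = 0
  node23 = min2(11, 0) = 0

After the edit, cleaning proceeds:
  node7: a read changed (input3 [-4, 6, 1]->[2, -5, 8, -4]) — executes, giving [4, 4, 2, -5, 8, -4].
  node17: a read changed (node7 [4, 4, -4, 6, 1]->[4, 4, 2, -5, 8, -4]) — executes, giving 9.
  node19: a read changed (node17 11->9) — executes, giving 0 — identical to its old value.
  node20: a read changed (node17 11->9) — executes, giving 9.
  node21: dirty, but its reads are unchanged (node19 unchanged); cached 0 stands.
  node23: a read changed (node20 11->9) — executes, giving 0 — identical to its old value.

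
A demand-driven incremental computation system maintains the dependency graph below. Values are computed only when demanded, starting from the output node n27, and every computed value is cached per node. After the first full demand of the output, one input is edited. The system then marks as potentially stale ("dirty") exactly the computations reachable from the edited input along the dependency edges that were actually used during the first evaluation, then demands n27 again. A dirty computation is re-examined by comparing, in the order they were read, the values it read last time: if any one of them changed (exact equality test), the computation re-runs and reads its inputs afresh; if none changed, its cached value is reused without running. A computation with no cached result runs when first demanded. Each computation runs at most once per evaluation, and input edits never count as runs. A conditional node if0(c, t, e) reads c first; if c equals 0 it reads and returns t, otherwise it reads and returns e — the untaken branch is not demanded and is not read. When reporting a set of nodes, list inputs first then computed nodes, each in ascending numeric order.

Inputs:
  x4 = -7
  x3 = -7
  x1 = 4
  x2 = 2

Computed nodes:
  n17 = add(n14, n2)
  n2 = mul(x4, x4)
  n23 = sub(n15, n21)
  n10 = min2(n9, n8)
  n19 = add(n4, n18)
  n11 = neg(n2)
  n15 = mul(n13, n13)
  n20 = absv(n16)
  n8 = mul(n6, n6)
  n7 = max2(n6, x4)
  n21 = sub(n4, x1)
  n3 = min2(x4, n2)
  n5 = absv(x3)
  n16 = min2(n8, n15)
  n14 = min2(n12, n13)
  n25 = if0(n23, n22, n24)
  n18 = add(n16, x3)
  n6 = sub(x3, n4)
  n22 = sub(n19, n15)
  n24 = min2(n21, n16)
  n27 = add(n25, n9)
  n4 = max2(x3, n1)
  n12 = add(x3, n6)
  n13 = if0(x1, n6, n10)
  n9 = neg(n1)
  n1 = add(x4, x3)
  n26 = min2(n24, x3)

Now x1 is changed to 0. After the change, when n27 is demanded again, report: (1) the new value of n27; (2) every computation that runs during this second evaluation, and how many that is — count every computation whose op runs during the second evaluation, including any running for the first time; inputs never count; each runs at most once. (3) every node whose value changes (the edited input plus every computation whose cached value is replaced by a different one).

New value of n27: 7.
Computations that run: n13, n21, n23, n24, n25, n27 — 6 in total.
Values that change: x1, n21, n23, n24, n25, n27.
Key observation: the cutoff stops propagation at n15 — its inputs' values are unchanged, so it reuses its cache.

First evaluation (everything demanded from the output):
  n1 = add(-7, -7) = -14
  n4 = max2(-7, -14) = -7
  n6 = sub(-7, -7) = 0
  n8 = mul(0, 0) = 0
  n9 = neg(-14) = 14
  n10 = min2(14, 0) = 0
  n13 = if0(x1=4 -> else branch n10) = 0
  n15 = mul(0, 0) = 0
  n16 = min2(0, 0) = 0
  n21 = sub(-7, 4) = -11
  n23 = sub(0, -11) = 11
  n24 = min2(-11, 0) = -11
  n25 = if0(n23=11 -> else branch n24) = -11
  n27 = add(-11, 14) = 3

Propagation after the edit:
  n13: runs — x1 4->0; result 0 (same value as before).
  n15: checked — values it read are unchanged (n13 unchanged, n13 unchanged); reused cached 0 without running.
  n16: checked — values it read are unchanged (n8 unchanged, n15 unchanged); reused cached 0 without running.
  n21: runs — x1 4->0; result -7.
  n23: runs — n21 -11->-7; result 7.
  n24: runs — n21 -11->-7; result -7.
  n25: runs — n23 11->7; n24 -11->-7; result -7.
  n27: runs — n25 -11->-7; result 7.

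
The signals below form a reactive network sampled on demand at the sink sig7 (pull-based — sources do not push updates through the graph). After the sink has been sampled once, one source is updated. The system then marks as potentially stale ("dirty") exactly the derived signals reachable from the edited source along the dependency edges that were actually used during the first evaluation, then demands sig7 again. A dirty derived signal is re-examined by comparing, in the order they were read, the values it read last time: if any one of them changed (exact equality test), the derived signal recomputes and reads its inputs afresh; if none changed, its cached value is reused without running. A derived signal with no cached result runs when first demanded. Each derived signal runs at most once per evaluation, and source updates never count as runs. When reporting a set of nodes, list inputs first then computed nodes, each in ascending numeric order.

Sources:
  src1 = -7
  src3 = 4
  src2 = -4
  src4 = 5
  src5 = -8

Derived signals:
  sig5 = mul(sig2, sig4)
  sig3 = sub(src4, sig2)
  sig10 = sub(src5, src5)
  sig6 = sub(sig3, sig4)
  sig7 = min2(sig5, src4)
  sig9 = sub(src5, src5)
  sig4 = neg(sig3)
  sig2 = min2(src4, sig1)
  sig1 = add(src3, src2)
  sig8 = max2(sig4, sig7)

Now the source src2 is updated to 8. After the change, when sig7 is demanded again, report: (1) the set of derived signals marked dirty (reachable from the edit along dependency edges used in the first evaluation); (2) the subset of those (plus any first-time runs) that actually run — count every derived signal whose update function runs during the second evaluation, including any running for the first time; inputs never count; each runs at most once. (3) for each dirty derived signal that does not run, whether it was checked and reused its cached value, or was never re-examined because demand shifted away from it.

Initial pass — values computed on the first demand:
  sig1 = add(4, -4) = 0
  sig2 = min2(5, 0) = 0
  sig3 = sub(5, 0) = 5
  sig4 = neg(5) = -5
  sig5 = mul(0, -5) = 0
  sig7 = min2(0, 5) = 0

Second demand — change propagation:
  sig1: re-runs because src2 -4->8; new result 12.
  sig2: re-runs because sig1 0->12; new result 5.
  sig3: re-runs because sig2 0->5; new result 0.
  sig4: re-runs because sig3 5->0; new result 0.
  sig5: re-runs because sig2 0->5; sig4 -5->0; new result 0 (unchanged).
  sig7: re-examined; everything it read last time is the same (sig5 unchanged, src4 unchanged) — cache 0 kept, no run.

The important point: sig5 recomputes to an identical value, and the output ends up unchanged.

Dirty set: sig1, sig2, sig3, sig4, sig5, sig7.
Run set: sig1, sig2, sig3, sig4, sig5 (5 run).
Re-examined without running (cache reused): sig7.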